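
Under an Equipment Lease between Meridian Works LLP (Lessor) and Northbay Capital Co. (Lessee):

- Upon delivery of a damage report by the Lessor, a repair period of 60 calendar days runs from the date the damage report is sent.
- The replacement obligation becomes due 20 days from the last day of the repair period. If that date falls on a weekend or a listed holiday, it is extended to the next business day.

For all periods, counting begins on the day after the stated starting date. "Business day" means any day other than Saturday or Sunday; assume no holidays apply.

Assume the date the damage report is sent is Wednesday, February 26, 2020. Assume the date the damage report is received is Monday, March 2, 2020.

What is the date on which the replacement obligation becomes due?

Adding 60 calendar days to February 26, 2020 gives April 26, 2020, which is the last day of the repair period.
Adding 20 calendar days to April 26, 2020 gives May 16, 2020, which is the date on which the replacement obligation becomes due. That falls on a Saturday, so it rolls to the next business day, Monday, May 18, 2020.

May 18, 2020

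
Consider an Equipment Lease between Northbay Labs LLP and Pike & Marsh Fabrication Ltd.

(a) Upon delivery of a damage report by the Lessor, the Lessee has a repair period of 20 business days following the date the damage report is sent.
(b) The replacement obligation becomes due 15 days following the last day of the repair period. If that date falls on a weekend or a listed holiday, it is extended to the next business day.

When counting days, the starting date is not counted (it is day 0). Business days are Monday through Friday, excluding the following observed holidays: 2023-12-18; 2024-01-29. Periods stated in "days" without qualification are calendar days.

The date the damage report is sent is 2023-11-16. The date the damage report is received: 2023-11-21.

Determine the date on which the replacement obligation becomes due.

2023-12-29

The last day of the repair period: counting 20 business days from Thursday, 2023-11-16 (Nov 17, Nov 20, Nov 21, Nov 22, …, Dec 12, Dec 13, Dec 14, skipping weekends) reaches Thursday, 2023-12-14.
The date on which the replacement obligation becomes due: 15 calendar days after 2023-12-14 is 2023-12-29. 2023-12-29 is a Friday and is not a listed holiday, so no roll-forward applies.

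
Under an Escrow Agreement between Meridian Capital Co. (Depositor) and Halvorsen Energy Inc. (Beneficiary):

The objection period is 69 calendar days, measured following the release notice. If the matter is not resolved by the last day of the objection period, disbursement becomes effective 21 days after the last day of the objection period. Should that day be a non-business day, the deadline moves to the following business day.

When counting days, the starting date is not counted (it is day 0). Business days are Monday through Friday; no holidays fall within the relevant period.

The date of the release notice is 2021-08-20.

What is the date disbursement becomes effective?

The last day of the objection period: 2021-08-20 + 69 days = 2021-10-28.
Adding 21 calendar days to 2021-10-28 gives 2021-11-18, which is the date disbursement becomes effective. 2021-11-18 is a Thursday, so no roll-forward applies.

2021-11-18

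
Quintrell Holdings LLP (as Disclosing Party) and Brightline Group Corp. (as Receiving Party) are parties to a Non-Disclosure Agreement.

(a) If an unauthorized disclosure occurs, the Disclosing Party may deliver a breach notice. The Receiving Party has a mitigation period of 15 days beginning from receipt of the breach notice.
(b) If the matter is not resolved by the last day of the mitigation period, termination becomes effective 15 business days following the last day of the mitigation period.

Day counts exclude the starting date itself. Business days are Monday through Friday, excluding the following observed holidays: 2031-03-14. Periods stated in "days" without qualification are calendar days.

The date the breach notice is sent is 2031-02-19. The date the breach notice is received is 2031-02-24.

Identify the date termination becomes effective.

2031-04-02

The last day of the mitigation period: 2031-02-24 + 15 days = 2031-03-11.
From Tuesday, 2031-03-11, 15 business days (Mar 12, Mar 13, Mar 17, Mar 18, …, Mar 31, Apr 1, Apr 2, skipping weekends and the listed holiday on Mar 14) brings us to Wednesday, 2031-04-02, which is the date termination becomes effective.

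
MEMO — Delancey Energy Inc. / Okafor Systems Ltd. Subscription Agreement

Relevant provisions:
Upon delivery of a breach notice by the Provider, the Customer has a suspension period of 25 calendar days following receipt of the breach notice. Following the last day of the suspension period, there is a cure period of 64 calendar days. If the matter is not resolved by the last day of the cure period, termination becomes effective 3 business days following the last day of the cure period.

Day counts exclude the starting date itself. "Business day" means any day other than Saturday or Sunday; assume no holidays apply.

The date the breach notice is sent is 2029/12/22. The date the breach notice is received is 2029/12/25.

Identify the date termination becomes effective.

Adding 25 calendar days to 2029/12/25 gives 2030/01/19, which is the last day of the suspension period.
The last day of the cure period: 2030/01/19 + 64 days = 2030/03/24.
From Sunday, 2030/03/24, 3 business days (Mar 25, Mar 26, Mar 27, skipping weekends) brings us to Wednesday, 2030/03/27, which is the date termination becomes effective.

2030/03/27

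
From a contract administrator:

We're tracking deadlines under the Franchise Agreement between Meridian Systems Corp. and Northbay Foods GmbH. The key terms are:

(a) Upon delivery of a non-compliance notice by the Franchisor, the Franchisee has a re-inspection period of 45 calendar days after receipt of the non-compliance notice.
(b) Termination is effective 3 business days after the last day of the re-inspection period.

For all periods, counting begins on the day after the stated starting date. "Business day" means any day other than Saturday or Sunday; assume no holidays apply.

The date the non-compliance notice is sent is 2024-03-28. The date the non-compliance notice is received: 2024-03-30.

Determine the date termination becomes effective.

The last day of the re-inspection period: 45 calendar days after 2024-03-30 is 2024-05-14.
The date termination becomes effective: 3 business days after Tuesday, 2024-05-14, skipping weekends — May 15, May 16, May 17 — lands on Friday, 2024-05-17.

2024-05-17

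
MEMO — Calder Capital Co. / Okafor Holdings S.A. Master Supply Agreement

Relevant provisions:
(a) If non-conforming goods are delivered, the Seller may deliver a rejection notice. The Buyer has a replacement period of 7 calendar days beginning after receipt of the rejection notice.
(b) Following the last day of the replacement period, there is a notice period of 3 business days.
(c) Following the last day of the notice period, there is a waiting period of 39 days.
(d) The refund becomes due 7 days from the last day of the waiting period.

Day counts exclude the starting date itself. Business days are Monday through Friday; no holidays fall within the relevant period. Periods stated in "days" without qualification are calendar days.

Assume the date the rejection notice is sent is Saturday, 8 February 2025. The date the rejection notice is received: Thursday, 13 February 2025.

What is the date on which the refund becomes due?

The last day of the replacement period: 13 February 2025 + 7 days = 20 February 2025.
The last day of the notice period: counting 3 business days from Thursday, 20 February 2025 (Feb 21, Feb 24, Feb 25, skipping weekends) reaches Tuesday, 25 February 2025.
The last day of the waiting period: 25 February 2025 + 39 days = 5 April 2025.
Adding 7 calendar days to 5 April 2025 gives 12 April 2025, which is the date on which the refund becomes due.

12 April 2025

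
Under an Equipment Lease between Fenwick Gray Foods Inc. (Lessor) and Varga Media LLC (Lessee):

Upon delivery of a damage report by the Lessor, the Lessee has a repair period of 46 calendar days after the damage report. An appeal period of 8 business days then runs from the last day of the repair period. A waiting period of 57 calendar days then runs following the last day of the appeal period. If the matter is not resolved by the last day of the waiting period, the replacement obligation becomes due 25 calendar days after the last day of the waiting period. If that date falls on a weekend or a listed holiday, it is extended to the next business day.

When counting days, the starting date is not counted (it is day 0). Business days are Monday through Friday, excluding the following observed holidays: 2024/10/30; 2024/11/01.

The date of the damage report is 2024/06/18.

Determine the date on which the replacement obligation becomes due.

Adding 46 calendar days to 2024/06/18 gives 2024/08/03, which is the last day of the repair period.
The last day of the appeal period: counting 8 business days from Saturday, 2024/08/03 (Aug 5, Aug 6, Aug 7, Aug 8, Aug 9, Aug 12, Aug 13, Aug 14, skipping weekends) reaches Wednesday, 2024/08/14.
The last day of the waiting period: 2024/08/14 + 57 days = 2024/10/10.
The date on which the replacement obligation becomes due: 2024/10/10 + 25 days = 2024/11/04. 2024/11/04 is a Monday and is not a listed holiday, so no roll-forward applies.

2024/11/04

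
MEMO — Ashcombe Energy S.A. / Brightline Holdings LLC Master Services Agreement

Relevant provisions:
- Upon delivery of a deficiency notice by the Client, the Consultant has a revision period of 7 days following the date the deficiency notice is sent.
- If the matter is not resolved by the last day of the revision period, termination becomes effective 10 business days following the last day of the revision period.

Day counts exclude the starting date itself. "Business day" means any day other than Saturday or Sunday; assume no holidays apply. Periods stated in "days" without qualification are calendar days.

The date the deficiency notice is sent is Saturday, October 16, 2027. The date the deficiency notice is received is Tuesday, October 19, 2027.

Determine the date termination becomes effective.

November 5, 2027

The last day of the revision period: 7 calendar days after October 16, 2027 is October 23, 2027.
From Saturday, October 23, 2027, 10 business days (Oct 25, Oct 26, Oct 27, Oct 28, Oct 29, Nov 1, Nov 2, Nov 3, Nov 4, Nov 5, skipping weekends) brings us to Friday, November 5, 2027, which is the date termination becomes effective.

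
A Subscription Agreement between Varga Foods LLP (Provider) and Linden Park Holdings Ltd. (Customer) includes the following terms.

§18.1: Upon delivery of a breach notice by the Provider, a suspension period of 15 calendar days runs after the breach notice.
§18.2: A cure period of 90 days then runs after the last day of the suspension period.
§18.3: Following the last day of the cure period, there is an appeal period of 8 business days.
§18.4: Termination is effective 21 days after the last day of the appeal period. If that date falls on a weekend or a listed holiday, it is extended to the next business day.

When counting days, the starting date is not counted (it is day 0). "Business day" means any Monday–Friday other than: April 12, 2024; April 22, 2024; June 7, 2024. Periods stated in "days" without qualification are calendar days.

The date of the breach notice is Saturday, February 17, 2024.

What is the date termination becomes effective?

The last day of the suspension period: February 17, 2024 + 15 days = March 3, 2024.
The last day of the cure period: March 3, 2024 + 90 days = June 1, 2024.
The last day of the appeal period: 8 business days after Saturday, June 1, 2024, skipping weekends and the listed holiday on Jun 7 — Jun 3, Jun 4, Jun 5, Jun 6, Jun 10, Jun 11, Jun 12, Jun 13 — lands on Thursday, June 13, 2024.
The date termination becomes effective: June 13, 2024 + 21 days = July 4, 2024. July 4, 2024 is a Thursday and is not a listed holiday, so no roll-forward applies.

July 4, 2024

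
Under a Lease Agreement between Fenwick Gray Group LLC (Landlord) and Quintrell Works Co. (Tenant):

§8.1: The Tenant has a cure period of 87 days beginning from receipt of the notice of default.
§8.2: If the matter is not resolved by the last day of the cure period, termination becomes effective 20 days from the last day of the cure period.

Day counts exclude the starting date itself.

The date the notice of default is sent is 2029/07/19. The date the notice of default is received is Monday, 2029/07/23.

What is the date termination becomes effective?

The last day of the cure period: 87 calendar days after 2029/07/23 is 2029/10/18.
Adding 20 calendar days to 2029/10/18 gives 2029/11/07, which is the date termination becomes effective.

2029/11/07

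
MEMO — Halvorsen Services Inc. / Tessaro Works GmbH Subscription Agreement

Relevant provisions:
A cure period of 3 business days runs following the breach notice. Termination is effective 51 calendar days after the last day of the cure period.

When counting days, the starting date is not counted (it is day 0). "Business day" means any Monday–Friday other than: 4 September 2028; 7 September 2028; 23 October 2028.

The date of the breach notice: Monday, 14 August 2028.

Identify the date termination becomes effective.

7 October 2028

From Monday, 14 August 2028, 3 business days (Aug 15, Aug 16, Aug 17, skipping weekends) brings us to Thursday, 17 August 2028, which is the last day of the cure period.
The date termination becomes effective: 17 August 2028 + 51 days = 7 October 2028.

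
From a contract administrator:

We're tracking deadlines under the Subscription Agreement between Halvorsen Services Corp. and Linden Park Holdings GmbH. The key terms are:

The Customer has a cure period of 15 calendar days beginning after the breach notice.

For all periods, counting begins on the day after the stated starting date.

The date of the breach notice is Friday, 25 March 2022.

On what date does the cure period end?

9 April 2022

The last day of the cure period: 15 calendar days after 25 March 2022 is 9 April 2022.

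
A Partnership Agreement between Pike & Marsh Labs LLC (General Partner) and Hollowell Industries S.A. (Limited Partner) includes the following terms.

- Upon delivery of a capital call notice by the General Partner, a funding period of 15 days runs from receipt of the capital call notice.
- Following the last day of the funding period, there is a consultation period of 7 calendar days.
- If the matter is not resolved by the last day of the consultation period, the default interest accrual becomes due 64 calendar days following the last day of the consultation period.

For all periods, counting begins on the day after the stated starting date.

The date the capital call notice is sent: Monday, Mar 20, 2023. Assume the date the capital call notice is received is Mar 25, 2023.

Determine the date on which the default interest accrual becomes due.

The last day of the funding period: Mar 25, 2023 + 15 days = Apr 9, 2023.
The last day of the consultation period: 7 calendar days after Apr 9, 2023 is Apr 16, 2023.
The date on which the default interest accrual becomes due: Apr 16, 2023 + 64 days = Jun 19, 2023.

Jun 19, 2023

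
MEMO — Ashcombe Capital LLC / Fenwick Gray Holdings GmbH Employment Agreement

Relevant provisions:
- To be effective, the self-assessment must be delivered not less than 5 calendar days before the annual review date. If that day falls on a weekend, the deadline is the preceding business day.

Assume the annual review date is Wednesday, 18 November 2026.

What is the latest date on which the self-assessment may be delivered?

Counting back 5 calendar days from 18 November 2026 gives 13 November 2026. That is a Friday, so no adjustment is needed.

13 November 2026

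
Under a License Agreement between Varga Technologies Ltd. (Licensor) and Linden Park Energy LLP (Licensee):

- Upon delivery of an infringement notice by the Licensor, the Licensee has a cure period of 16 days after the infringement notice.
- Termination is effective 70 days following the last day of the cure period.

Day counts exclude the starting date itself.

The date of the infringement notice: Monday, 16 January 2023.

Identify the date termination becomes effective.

The last day of the cure period: 16 calendar days after 16 January 2023 is 1 February 2023.
The date termination becomes effective: 1 February 2023 + 70 days = 12 April 2023.

12 April 2023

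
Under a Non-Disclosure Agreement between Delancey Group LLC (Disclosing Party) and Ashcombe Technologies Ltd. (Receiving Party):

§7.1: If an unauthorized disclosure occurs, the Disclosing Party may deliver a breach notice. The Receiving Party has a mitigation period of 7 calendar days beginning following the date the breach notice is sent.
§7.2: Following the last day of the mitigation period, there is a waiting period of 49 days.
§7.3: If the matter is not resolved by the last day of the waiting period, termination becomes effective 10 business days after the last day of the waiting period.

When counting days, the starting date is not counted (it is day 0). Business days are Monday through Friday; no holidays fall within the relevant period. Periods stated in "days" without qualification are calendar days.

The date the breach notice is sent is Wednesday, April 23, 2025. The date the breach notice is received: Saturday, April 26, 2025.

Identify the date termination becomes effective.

The last day of the mitigation period: 7 calendar days after April 23, 2025 is April 30, 2025.
The last day of the waiting period: April 30, 2025 + 49 days = June 18, 2025.
From Wednesday, June 18, 2025, 10 business days (Jun 19, Jun 20, Jun 23, Jun 24, Jun 25, Jun 26, Jun 27, Jun 30, Jul 1, Jul 2, skipping weekends) brings us to Wednesday, July 2, 2025, which is the date termination becomes effective.

July 2, 2025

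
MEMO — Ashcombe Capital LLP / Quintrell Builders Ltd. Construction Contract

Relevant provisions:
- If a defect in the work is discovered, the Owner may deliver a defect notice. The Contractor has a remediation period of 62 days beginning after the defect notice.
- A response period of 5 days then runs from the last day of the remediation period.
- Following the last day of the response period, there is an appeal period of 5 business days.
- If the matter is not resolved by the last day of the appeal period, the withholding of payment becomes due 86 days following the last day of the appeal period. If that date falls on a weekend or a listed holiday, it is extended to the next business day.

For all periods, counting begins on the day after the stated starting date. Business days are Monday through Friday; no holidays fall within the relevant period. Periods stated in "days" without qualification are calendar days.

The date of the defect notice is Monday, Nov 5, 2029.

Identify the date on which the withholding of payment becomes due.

The last day of the remediation period: Nov 5, 2029 + 62 days = Jan 6, 2030.
The last day of the response period: Jan 6, 2030 + 5 days = Jan 11, 2030.
The last day of the appeal period: 5 business days after Friday, Jan 11, 2030, skipping weekends — Jan 14, Jan 15, Jan 16, Jan 17, Jan 18 — lands on Friday, Jan 18, 2030.
Adding 86 calendar days to Jan 18, 2030 gives Apr 14, 2030, which is the date on which the withholding of payment becomes due. That falls on a Sunday, so it rolls to the next business day, Monday, Apr 15, 2030.

Apr 15, 2030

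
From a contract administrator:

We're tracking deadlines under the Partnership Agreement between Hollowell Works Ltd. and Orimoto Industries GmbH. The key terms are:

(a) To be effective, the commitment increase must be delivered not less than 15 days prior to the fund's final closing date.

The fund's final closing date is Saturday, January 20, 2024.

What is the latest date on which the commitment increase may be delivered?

January 5, 2024

Counting back 15 calendar days from January 20, 2024 gives January 5, 2024.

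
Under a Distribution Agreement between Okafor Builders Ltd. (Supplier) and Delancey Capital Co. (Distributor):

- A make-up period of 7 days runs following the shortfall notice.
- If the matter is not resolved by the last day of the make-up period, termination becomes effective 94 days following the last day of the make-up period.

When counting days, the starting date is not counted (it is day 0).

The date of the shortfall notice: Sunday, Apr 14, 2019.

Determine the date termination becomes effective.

Jul 24, 2019

Adding 7 calendar days to Apr 14, 2019 gives Apr 21, 2019, which is the last day of the make-up period.
The date termination becomes effective: 94 calendar days after Apr 21, 2019 is Jul 24, 2019.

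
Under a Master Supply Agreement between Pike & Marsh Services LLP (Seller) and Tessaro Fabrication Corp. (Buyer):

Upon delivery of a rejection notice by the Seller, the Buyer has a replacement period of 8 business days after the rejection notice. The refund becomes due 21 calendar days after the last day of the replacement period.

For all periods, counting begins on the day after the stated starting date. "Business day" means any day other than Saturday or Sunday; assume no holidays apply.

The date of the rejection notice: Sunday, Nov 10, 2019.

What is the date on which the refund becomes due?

The last day of the replacement period: 8 business days after Sunday, Nov 10, 2019, skipping weekends — Nov 11, Nov 12, Nov 13, Nov 14, Nov 15, Nov 18, Nov 19, Nov 20 — lands on Wednesday, Nov 20, 2019.
Adding 21 calendar days to Nov 20, 2019 gives Dec 11, 2019, which is the date on which the refund becomes due.

Dec 11, 2019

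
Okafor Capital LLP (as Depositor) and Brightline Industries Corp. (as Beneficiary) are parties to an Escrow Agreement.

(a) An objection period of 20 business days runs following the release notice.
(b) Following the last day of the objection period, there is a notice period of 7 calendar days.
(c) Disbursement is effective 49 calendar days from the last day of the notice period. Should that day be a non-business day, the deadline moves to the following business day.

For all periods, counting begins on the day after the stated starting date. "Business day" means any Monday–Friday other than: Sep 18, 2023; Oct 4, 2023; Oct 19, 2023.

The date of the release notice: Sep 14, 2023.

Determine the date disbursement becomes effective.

Dec 11, 2023

The last day of the objection period: counting 20 business days from Thursday, Sep 14, 2023 (Sep 15, Sep 19, Sep 20, Sep 21, …, Oct 12, Oct 13, Oct 16, skipping weekends and the listed holidays on Sep 18, Oct 4) reaches Monday, Oct 16, 2023.
The last day of the notice period: Oct 16, 2023 + 7 days = Oct 23, 2023.
The date disbursement becomes effective: Oct 23, 2023 + 49 days = Dec 11, 2023. Dec 11, 2023 is a Monday and is not a listed holiday, so no roll-forward applies.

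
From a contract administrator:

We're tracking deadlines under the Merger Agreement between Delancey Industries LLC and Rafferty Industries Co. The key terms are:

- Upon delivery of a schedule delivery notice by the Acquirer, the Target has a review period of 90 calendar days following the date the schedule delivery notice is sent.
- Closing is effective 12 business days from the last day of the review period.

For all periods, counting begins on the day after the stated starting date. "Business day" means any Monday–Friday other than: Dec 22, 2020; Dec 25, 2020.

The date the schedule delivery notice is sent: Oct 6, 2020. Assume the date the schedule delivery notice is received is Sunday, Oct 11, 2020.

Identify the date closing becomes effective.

Jan 20, 2021

Adding 90 calendar days to Oct 6, 2020 gives Jan 4, 2021, which is the last day of the review period.
The date closing becomes effective: counting 12 business days from Monday, Jan 4, 2021 (Jan 5, Jan 6, Jan 7, Jan 8, …, Jan 18, Jan 19, Jan 20, skipping weekends) reaches Wednesday, Jan 20, 2021.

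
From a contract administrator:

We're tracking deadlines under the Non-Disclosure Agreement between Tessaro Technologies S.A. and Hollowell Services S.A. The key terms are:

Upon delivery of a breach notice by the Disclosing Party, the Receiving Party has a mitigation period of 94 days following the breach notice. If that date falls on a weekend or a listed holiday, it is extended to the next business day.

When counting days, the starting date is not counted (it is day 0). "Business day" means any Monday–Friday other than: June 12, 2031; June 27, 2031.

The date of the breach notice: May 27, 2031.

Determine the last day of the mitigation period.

The last day of the mitigation period: 94 calendar days after May 27, 2031 is August 29, 2031. August 29, 2031 is a Friday and is not a listed holiday, so no roll-forward applies.

August 29, 2031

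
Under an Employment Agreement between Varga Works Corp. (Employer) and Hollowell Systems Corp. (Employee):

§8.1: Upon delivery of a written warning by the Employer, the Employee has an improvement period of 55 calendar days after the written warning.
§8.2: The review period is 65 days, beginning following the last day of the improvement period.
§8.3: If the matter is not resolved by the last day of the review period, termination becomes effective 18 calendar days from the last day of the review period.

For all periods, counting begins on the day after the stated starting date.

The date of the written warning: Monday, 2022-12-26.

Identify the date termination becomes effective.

The last day of the improvement period: 55 calendar days after 2022-12-26 is 2023-02-19.
The last day of the review period: 65 calendar days after 2023-02-19 is 2023-04-25.
The date termination becomes effective: 18 calendar days after 2023-04-25 is 2023-05-13.

2023-05-13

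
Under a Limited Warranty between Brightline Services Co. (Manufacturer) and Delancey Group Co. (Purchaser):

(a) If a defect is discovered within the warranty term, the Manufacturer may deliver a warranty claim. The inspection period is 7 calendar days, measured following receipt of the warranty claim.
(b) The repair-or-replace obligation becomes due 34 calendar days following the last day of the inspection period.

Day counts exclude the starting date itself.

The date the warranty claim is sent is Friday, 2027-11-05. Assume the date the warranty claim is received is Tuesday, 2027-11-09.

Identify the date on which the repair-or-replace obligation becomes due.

2027-12-20

Adding 7 calendar days to 2027-11-09 gives 2027-11-16, which is the last day of the inspection period.
The date on which the repair-or-replace obligation becomes due: 34 calendar days after 2027-11-16 is 2027-12-20.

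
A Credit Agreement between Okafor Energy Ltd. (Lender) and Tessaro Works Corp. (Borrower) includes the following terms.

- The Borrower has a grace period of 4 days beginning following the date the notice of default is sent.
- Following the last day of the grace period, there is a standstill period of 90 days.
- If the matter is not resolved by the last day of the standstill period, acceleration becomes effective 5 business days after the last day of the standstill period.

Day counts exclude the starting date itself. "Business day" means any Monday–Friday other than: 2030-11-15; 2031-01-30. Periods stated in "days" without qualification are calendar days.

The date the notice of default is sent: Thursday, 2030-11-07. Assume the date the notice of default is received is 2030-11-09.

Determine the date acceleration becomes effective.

The last day of the grace period: 4 calendar days after 2030-11-07 is 2030-11-11.
The last day of the standstill period: 90 calendar days after 2030-11-11 is 2031-02-09.
The date acceleration becomes effective: 5 business days after Sunday, 2031-02-09, skipping weekends — Feb 10, Feb 11, Feb 12, Feb 13, Feb 14 — lands on Friday, 2031-02-14.

2031-02-14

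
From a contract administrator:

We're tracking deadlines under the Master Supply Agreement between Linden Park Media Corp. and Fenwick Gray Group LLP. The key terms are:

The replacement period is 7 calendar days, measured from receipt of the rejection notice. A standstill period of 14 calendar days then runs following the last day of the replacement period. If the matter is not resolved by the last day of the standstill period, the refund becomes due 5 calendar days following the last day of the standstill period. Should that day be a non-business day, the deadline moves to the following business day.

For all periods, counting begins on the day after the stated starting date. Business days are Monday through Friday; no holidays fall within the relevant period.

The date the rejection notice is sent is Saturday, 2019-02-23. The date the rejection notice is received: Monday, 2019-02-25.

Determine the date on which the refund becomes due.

2019-03-25

The last day of the replacement period: 7 calendar days after 2019-02-25 is 2019-03-04.
Adding 14 calendar days to 2019-03-04 gives 2019-03-18, which is the last day of the standstill period.
The date on which the refund becomes due: 2019-03-18 + 5 days = 2019-03-23. That falls on a Saturday, so it rolls to the next business day, Monday, 2019-03-25.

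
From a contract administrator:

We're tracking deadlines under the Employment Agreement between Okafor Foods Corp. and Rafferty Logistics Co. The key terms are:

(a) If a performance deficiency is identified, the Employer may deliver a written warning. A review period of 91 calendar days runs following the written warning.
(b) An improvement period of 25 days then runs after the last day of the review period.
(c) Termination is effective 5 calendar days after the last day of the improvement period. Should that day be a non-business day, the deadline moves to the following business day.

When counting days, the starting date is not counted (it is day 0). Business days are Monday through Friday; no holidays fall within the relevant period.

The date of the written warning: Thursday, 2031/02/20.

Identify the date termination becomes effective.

Adding 91 calendar days to 2031/02/20 gives 2031/05/22, which is the last day of the review period.
Adding 25 calendar days to 2031/05/22 gives 2031/06/16, which is the last day of the improvement period.
The date termination becomes effective: 5 calendar days after 2031/06/16 is 2031/06/21. That falls on a Saturday, so it rolls to the next business day, Monday, 2031/06/23.

2031/06/23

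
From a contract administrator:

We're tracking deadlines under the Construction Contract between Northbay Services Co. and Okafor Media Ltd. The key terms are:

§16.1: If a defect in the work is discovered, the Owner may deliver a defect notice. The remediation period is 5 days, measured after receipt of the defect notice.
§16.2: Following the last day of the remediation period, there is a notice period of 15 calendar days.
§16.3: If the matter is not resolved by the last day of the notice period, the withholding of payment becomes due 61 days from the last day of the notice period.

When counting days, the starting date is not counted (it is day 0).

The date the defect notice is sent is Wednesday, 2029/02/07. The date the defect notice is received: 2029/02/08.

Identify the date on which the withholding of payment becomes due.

The last day of the remediation period: 5 calendar days after 2029/02/08 is 2029/02/13.
The last day of the notice period: 2029/02/13 + 15 days = 2029/02/28.
Adding 61 calendar days to 2029/02/28 gives 2029/04/30, which is the date on which the withholding of payment becomes due.

2029/04/30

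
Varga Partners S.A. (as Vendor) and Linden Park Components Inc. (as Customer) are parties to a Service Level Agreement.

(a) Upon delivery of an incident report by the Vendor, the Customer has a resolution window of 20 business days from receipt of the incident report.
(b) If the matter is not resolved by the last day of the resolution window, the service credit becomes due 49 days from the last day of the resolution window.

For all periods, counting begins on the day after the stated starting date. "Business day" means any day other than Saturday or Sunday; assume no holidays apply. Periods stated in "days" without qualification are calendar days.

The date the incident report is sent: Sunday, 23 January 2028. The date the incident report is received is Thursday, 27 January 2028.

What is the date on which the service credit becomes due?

13 April 2028

The last day of the resolution window: counting 20 business days from Thursday, 27 January 2028 (Jan 28, Jan 31, Feb 1, Feb 2, …, Feb 22, Feb 23, Feb 24, skipping weekends) reaches Thursday, 24 February 2028.
Adding 49 calendar days to 24 February 2028 gives 13 April 2028, which is the date on which the service credit becomes due.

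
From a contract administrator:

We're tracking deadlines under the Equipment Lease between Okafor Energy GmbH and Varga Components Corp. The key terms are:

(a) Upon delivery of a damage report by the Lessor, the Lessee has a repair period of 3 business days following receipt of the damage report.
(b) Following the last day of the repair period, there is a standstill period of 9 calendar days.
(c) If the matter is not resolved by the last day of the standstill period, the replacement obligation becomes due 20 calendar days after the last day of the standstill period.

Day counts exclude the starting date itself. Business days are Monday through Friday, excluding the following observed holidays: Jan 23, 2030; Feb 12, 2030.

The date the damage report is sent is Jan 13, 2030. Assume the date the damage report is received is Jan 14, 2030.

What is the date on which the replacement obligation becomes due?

The last day of the repair period: counting 3 business days from Monday, Jan 14, 2030 (Jan 15, Jan 16, Jan 17, skipping weekends) reaches Thursday, Jan 17, 2030.
The last day of the standstill period: 9 calendar days after Jan 17, 2030 is Jan 26, 2030.
The date on which the replacement obligation becomes due: 20 calendar days after Jan 26, 2030 is Feb 15, 2030.

Feb 15, 2030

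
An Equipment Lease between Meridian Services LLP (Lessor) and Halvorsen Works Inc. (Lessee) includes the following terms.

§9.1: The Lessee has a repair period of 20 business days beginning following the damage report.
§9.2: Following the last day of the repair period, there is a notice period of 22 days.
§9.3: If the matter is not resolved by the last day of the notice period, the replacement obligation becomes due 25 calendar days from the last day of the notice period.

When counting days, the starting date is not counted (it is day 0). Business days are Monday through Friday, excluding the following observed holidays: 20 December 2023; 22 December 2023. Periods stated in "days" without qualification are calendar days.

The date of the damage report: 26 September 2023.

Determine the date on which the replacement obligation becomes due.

10 December 2023

The last day of the repair period: 20 business days after Tuesday, 26 September 2023, skipping weekends — Sep 27, Sep 28, Sep 29, Oct 2, …, Oct 20, Oct 23, Oct 24 — lands on Tuesday, 24 October 2023.
The last day of the notice period: 22 calendar days after 24 October 2023 is 15 November 2023.
The date on which the replacement obligation becomes due: 25 calendar days after 15 November 2023 is 10 December 2023.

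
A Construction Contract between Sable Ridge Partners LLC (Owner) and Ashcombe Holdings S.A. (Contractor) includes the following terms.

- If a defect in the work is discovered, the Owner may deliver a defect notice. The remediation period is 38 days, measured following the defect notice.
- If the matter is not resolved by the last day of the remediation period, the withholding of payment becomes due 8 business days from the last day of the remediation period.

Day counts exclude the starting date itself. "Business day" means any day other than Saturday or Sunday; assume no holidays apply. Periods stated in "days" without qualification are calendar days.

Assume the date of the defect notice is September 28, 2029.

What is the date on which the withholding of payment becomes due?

November 15, 2029

The last day of the remediation period: September 28, 2029 + 38 days = November 5, 2029.
From Monday, November 5, 2029, 8 business days (Nov 6, Nov 7, Nov 8, Nov 9, Nov 12, Nov 13, Nov 14, Nov 15, skipping weekends) brings us to Thursday, November 15, 2029, which is the date on which the withholding of payment becomes due.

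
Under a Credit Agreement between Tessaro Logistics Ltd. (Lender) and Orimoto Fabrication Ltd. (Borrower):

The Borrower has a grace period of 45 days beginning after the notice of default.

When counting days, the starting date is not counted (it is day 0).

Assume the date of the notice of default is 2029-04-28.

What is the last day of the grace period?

2029-06-12

The last day of the grace period: 2029-04-28 + 45 days = 2029-06-12.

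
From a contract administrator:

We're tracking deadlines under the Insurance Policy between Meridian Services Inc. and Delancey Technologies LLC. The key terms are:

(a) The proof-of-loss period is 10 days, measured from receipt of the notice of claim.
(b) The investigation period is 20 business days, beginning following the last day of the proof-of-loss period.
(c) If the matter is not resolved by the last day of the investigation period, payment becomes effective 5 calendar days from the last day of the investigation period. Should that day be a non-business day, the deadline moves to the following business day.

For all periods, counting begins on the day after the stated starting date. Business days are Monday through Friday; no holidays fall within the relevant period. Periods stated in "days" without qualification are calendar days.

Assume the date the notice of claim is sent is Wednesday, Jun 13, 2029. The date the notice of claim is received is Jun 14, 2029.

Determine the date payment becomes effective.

The last day of the proof-of-loss period: Jun 14, 2029 + 10 days = Jun 24, 2029.
From Sunday, Jun 24, 2029, 20 business days (Jun 25, Jun 26, Jun 27, Jun 28, …, Jul 18, Jul 19, Jul 20, skipping weekends) brings us to Friday, Jul 20, 2029, which is the last day of the investigation period.
The date payment becomes effective: Jul 20, 2029 + 5 days = Jul 25, 2029. Jul 25, 2029 is a Wednesday, so no roll-forward applies.

Jul 25, 2029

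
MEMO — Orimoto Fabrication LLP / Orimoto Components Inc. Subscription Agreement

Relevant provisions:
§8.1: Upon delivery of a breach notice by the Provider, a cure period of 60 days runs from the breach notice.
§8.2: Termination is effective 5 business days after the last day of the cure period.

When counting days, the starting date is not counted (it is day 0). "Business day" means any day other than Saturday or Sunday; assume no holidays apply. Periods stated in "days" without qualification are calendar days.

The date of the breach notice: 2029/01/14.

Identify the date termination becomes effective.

Adding 60 calendar days to 2029/01/14 gives 2029/03/15, which is the last day of the cure period.
The date termination becomes effective: counting 5 business days from Thursday, 2029/03/15 (Mar 16, Mar 19, Mar 20, Mar 21, Mar 22, skipping weekends) reaches Thursday, 2029/03/22.

2029/03/22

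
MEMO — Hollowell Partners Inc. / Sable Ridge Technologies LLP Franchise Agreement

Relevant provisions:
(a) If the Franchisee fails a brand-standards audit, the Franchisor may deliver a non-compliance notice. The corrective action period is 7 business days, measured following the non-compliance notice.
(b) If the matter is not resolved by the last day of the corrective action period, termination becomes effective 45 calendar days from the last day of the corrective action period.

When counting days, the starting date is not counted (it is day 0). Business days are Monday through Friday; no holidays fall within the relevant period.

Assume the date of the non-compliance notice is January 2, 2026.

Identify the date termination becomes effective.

The last day of the corrective action period: 7 business days after Friday, January 2, 2026, skipping weekends — Jan 5, Jan 6, Jan 7, Jan 8, Jan 9, Jan 12, Jan 13 — lands on Tuesday, January 13, 2026.
Adding 45 calendar days to January 13, 2026 gives February 27, 2026, which is the date termination becomes effective.

February 27, 2026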